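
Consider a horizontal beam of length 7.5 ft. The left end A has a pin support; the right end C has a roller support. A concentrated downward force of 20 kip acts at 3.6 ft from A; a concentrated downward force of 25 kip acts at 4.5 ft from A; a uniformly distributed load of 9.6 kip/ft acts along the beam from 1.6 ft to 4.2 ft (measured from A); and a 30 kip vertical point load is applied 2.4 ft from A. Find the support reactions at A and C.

A_x = 0, A_y = 56.11 kip, C_y = 43.85 kip

Resultant of the distributed load: 9.6 × 2.6 = 24.96 kip at 2.9 ft from A.
Moments about A: C_y·7.5 − 20·3.6 − 25·4.5 − (9.6·2.6)·2.9 − 30·2.4 = 0 → C_y = 328.884/7.5 = 43.8512 ≈ 43.85 kip.
ΣF_y = 0: A_y + 43.8512 − 20 − 25 − 9.6·2.6 − 30 = 0 → A_y = 56.11 kip.
ΣF_x = 0: no horizontal applied forces, so A_x = 0.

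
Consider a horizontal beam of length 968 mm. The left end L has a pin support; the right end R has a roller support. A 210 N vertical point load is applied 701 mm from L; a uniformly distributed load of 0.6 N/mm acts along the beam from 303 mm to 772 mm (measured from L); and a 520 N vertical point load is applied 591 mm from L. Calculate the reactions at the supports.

Resultant of the distributed load: 0.6 × 469 = 281.4 N at 537.5 mm from L.
Moments about L: R_y·968 − 210·701 − (0.6·469)·537.5 − 520·591 = 0 → R_y = 605782.5/968 = 625.808 ≈ 625.8 N.
ΣF_y = 0: L_y + 625.808 − 210 − 0.6·469 − 520 = 0 → L_y = 385.6 N.
ΣF_x = 0: no horizontal applied forces, so L_x = 0.

L_x = 0, L_y = 385.6 N, R_y = 625.8 N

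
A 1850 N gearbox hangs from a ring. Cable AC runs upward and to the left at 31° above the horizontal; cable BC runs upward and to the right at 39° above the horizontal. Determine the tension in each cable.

T_AC = 1530 N, T_BC = 1688 N

ΣF_x = 0: −T_AC·cos31° + T_BC·cos39° = 0 → T_BC = 1.10297·T_AC.
ΣF_y = 0: T_AC·sin31° + T_BC·sin39° = 1850.
Substitute: T_AC·(0.515038 + 1.10297·0.62932) = 1850 → T_AC = 1529.99 ≈ 1530 N.
Then T_BC = 1.10297 × 1529.99 = 1688 N.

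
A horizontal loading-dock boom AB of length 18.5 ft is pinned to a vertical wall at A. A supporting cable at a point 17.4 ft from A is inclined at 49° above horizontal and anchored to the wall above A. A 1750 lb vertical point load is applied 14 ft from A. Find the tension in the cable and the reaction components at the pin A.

ΣM about A: T·sin49°·17.4 − 1750·14 = 0 → T = 24500/(17.4·0.75471) = 1865.68 ≈ 1866 lb.
ΣF_x = 0: A_x − T·cos49° = 0 → A_x = 1865.68 × 0.656059 = 1224 lb.
ΣF_y = 0: A_y + T·sin49° − 1750 = 0 → A_y = 1750 − 1865.68 × 0.75471 = 342.0 lb.

T = 1866 lb, A_x = 1224 lb, A_y = 342.0 lb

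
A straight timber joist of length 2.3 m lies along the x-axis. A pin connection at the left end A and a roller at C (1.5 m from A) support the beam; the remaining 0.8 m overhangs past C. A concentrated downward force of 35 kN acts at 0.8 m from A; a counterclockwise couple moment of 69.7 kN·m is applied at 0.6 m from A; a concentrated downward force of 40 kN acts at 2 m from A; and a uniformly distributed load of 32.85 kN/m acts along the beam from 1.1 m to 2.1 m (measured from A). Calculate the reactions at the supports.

A_x = 0, A_y = 47.28 kN, C_y = 60.57 kN

Resultant of the distributed load: 32.85 × 1 = 32.85 kN at 1.6 m from A.
Moments about A: C_y·1.5 − 35·0.8 + 69.7 − 40·2 − (32.85·1)·1.6 = 0 → C_y = 90.86/1.5 = 60.5733 ≈ 60.57 kN.
ΣF_y = 0: A_y + 60.5733 − 35 − 40 − 32.85·1 = 0 → A_y = 47.28 kN.
ΣF_x = 0: no horizontal applied forces, so A_x = 0.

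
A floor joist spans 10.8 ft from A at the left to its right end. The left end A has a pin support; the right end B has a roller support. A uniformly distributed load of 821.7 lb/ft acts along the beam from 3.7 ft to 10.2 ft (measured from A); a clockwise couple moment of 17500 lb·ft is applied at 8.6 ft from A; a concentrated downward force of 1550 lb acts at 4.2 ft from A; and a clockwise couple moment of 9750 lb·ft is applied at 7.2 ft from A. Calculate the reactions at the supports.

A_x = 0, A_y = 328.1 lb, B_y = 6563 lb

Resultant of the distributed load: 821.7 × 6.5 = 5341.05 lb at 6.95 ft from A.
Moments about A: B_y·10.8 − (821.7·6.5)·6.95 − 17500 − 1550·4.2 − 9750 = 0 → B_y = 70880.2975/10.8 = 6562.99 ≈ 6563 lb.
ΣF_y = 0: A_y + 6562.99 − 821.7·6.5 − 1550 = 0 → A_y = 328.1 lb.
ΣF_x = 0: no horizontal applied forces, so A_x = 0.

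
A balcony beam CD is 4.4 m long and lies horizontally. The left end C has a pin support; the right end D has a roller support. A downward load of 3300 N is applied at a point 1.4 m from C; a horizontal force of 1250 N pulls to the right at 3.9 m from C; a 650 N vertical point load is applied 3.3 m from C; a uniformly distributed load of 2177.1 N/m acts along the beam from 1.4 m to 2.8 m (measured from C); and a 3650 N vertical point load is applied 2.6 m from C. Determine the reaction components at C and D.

Resultant of the distributed load: 2177.1 × 1.4 = 3047.94 N at 2.1 m from C.
Taking moments about C: D_y·4.4 − 3300·1.4 − 650·3.3 − (2177.1·1.4)·2.1 − 3650·2.6 = 0 → D_y = 22655.674/4.4 = 5149.02 ≈ 5149 N.
ΣF_y = 0: C_y + 5149.02 − 3300 − 650 − 2177.1·1.4 − 3650 = 0 → C_y = 5499 N.
ΣF_x = 0: C_x + 1250 = 0 → C_x = -1250 N.

C_x = -1250 N, C_y = 5499 N, D_y = 5149 N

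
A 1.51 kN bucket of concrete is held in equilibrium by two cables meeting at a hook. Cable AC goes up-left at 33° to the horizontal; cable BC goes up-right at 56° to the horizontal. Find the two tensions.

ΣF_x = 0: −T_AC·cos33° + T_BC·cos56° = 0 → T_BC = 1.49979·T_AC.
ΣF_y = 0: T_AC·sin33° + T_BC·sin56° = 1.51.
Substitute: T_AC·(0.544639 + 1.49979·0.829038) = 1.51 → T_AC = 0.844509 ≈ 0.8445 kN.
Then T_BC = 1.49979 × 0.844509 = 1.267 kN.

T_AC = 0.8445 kN, T_BC = 1.267 kN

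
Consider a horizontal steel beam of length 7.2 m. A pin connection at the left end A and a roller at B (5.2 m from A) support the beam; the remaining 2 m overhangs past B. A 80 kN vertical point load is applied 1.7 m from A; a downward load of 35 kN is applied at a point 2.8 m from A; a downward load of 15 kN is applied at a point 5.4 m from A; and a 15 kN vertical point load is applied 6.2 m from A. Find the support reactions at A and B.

ΣM about A: B_y·5.2 − 80·1.7 − 35·2.8 − 15·5.4 − 15·6.2 = 0 → B_y = 408/5.2 = 78.4615 ≈ 78.46 kN.
ΣF_y = 0: A_y + 78.4615 − 80 − 35 − 15 − 15 = 0 → A_y = 66.54 kN.
ΣF_x = 0: no horizontal applied forces, so A_x = 0.

A_x = 0, A_y = 66.54 kN, B_y = 78.46 kN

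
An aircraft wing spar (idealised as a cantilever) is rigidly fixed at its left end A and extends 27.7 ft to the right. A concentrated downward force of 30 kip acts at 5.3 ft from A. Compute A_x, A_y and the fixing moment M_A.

ΣF_x = 0: A_x = 0.
ΣF_y = 0: A_y − 30 = 0 → A_y = 30.00 kip.
ΣM about A: M_A − 30·5.3 = 0 → M_A = 159.0 kip·ft.

A_x = 0, A_y = 30.00 kip, M_A = 159.0 kip·ft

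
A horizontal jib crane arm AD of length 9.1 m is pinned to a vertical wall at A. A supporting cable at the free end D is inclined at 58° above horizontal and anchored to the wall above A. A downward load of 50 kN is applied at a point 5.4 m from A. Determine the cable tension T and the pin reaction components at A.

T = 34.99 kN, A_x = 18.54 kN, A_y = 20.33 kN

ΣM about A: T·sin58°·9.1 − 50·5.4 = 0 → T = 270/(9.1·0.848048) = 34.9866 ≈ 34.99 kN.
ΣF_x = 0: A_x − T·cos58° = 0 → A_x = 34.9866 × 0.529919 = 18.54 kN.
ΣF_y = 0: A_y + T·sin58° − 50 = 0 → A_y = 50 − 34.9866 × 0.848048 = 20.33 kN.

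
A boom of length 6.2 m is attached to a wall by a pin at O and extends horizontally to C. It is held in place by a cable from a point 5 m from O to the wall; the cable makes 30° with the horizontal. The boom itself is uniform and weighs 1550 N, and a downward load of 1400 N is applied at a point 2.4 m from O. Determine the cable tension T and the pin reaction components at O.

ΣM about O: T·sin30°·5 − 1550·3.1 − 1400·2.4 = 0 → T = 8165/(5·0.5) = 3266 N.
ΣF_x = 0: O_x − T·cos30° = 0 → O_x = 3266 × 0.866025 = 2828 N.
ΣF_y = 0: O_y + T·sin30° − 1550 − 1400 = 0 → O_y = 2950 − 3266 × 0.5 = 1317 N.

T = 3266 N, O_x = 2828 N, O_y = 1317 N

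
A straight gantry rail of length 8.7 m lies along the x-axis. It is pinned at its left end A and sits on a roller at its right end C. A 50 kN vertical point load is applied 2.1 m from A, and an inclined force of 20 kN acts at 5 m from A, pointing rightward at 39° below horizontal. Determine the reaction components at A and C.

A_x = -15.54 kN, A_y = 43.28 kN, C_y = 19.30 kN

ΣM about A: C_y·8.7 − 50·2.1 − 20·sin39°·5 = 0 → C_y = 167.932/8.7 = 19.3025 ≈ 19.30 kN.
ΣF_y = 0: A_y + 19.3025 − 50 − 20·sin39° = 0 → A_y = 43.28 kN.
ΣF_x = 0: A_x + 20·cos39° = 0 → A_x = -15.54 kN.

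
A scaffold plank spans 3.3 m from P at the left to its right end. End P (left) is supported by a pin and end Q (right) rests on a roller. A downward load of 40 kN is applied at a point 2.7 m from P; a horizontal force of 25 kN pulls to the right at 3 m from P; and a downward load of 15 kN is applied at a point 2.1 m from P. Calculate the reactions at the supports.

ΣM about P: Q_y·3.3 − 40·2.7 − 15·2.1 = 0 → Q_y = 139.5/3.3 = 42.2727 ≈ 42.27 kN.
ΣF_y = 0: P_y + 42.2727 − 40 − 15 = 0 → P_y = 12.73 kN.
ΣF_x = 0: P_x + 25 = 0 → P_x = -25.00 kN.

P_x = -25.00 kN, P_y = 12.73 kN, Q_y = 42.27 kN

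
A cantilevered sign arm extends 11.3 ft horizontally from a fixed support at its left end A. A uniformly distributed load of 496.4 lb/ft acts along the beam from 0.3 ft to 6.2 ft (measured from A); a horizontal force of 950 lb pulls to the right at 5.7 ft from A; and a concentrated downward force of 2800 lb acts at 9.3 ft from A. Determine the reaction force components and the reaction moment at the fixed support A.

Resultant of the distributed load: 496.4 × 5.9 = 2928.76 lb at 3.25 ft from A.
ΣF_x = 0: A_x + 950 = 0 → A_x = -950.0 lb.
ΣF_y = 0: A_y − 496.4·5.9 − 2800 = 0 → A_y = 5729 lb.
ΣM about A: M_A − (496.4·5.9)·3.25 − 2800·9.3 = 0 → M_A = 35560 lb·ft.

A_x = -950.0 lb, A_y = 5729 lb, M_A = 35560 lb·ft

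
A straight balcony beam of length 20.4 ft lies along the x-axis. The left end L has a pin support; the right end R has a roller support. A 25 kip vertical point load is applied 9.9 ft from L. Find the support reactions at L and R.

Moments about L: R_y·20.4 − 25·9.9 = 0 → R_y = 247.5/20.4 = 12.1324 ≈ 12.13 kip.
ΣF_y = 0: L_y + 12.1324 − 25 = 0 → L_y = 12.87 kip.
ΣF_x = 0: no horizontal applied forces, so L_x = 0.

L_x = 0, L_y = 12.87 kip, R_y = 12.13 kip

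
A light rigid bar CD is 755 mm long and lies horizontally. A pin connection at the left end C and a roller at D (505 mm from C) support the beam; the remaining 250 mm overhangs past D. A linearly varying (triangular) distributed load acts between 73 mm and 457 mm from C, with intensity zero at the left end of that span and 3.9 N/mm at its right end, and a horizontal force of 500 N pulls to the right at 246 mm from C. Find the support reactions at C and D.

C_x = -500.0 N, C_y = 261.0 N, D_y = 487.8 N

Resultant of the triangular load: ½ × 3.9 × 384 = 748.8 N, acting at 329 mm from C (one-third of the span from the peak).
Moments about C: D_y·505 − (½·3.9·384)·329 = 0 → D_y = 246355.2/505 = 487.832 ≈ 487.8 N.
ΣF_y = 0: C_y + 487.832 − ½·3.9·384 = 0 → C_y = 261.0 N.
ΣF_x = 0: C_x + 500 = 0 → C_x = -500.0 N.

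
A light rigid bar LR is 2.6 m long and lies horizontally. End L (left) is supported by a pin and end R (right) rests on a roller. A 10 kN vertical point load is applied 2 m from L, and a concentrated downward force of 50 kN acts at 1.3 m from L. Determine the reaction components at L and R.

Moments about L: R_y·2.6 − 10·2 − 50·1.3 = 0 → R_y = 85/2.6 = 32.6923 ≈ 32.69 kN.
ΣF_y = 0: L_y + 32.6923 − 10 − 50 = 0 → L_y = 27.31 kN.
ΣF_x = 0: no horizontal applied forces, so L_x = 0.

L_x = 0, L_y = 27.31 kN, R_y = 32.69 kN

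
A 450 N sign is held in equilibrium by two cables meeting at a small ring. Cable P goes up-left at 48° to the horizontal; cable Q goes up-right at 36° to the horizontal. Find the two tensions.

ΣF_x = 0: −T_P·cos48° + T_Q·cos36° = 0 → T_Q = 0.827091·T_P.
ΣF_y = 0: T_P·sin48° + T_Q·sin36° = 450.
Substitute: T_P·(0.743145 + 0.827091·0.587785) = 450 → T_P = 366.063 ≈ 366.1 N.
Then T_Q = 0.827091 × 366.063 = 302.8 N.

T_P = 366.1 N, T_Q = 302.8 N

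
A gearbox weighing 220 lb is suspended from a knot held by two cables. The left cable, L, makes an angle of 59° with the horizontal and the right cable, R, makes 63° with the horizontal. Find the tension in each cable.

ΣF_x = 0: −T_L·cos59° + T_R·cos63° = 0 → T_R = 1.13447·T_L.
ΣF_y = 0: T_L·sin59° + T_R·sin63° = 220.
Substitute: T_L·(0.857167 + 1.13447·0.891007) = 220 → T_L = 117.774 ≈ 117.8 lb.
Then T_R = 1.13447 × 117.774 = 133.6 lb.

T_L = 117.8 lb, T_R = 133.6 lb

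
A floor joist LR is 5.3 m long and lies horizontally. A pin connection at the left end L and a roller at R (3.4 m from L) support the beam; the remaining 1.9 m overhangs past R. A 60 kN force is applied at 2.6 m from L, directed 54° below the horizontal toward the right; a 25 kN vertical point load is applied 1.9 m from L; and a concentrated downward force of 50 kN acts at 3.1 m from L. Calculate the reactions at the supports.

L_x = -35.27 kN, L_y = 26.86 kN, R_y = 96.68 kN

Moments about L: R_y·3.4 − 60·sin54°·2.6 − 25·1.9 − 50·3.1 = 0 → R_y = 328.707/3.4 = 96.6785 ≈ 96.68 kN.
ΣF_y = 0: L_y + 96.6785 − 60·sin54° − 25 − 50 = 0 → L_y = 26.86 kN.
ΣF_x = 0: L_x + 60·cos54° = 0 → L_x = -35.27 kN.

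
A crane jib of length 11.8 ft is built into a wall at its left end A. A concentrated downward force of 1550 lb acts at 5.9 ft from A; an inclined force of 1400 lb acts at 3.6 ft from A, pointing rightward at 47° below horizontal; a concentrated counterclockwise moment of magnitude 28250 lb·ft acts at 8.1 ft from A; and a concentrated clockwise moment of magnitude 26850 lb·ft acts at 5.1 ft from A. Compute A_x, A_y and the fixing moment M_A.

A_x = -954.8 lb, A_y = 2574 lb, M_A = 11430 lb·ft

ΣF_x = 0: A_x + 1400·cos47° = 0 → A_x = -954.8 lb.
ΣF_y = 0: A_y − 1550 − 1400·sin47° = 0 → A_y = 2574 lb.
ΣM about A: M_A − 1550·5.9 − 1400·sin47°·3.6 + 28250 − 26850 = 0 → M_A = 11430 lb·ft.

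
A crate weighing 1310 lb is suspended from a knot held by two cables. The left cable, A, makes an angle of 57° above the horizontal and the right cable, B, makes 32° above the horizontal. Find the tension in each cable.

ΣF_x = 0: −T_A·cos57° + T_B·cos32° = 0 → T_B = 0.642227·T_A.
ΣF_y = 0: T_A·sin57° + T_B·sin32° = 1310.
Substitute: T_A·(0.838671 + 0.642227·0.529919) = 1310 → T_A = 1111.11 ≈ 1111 lb.
Then T_B = 0.642227 × 1111.11 = 713.6 lb.

T_A = 1111 lb, T_B = 713.6 lb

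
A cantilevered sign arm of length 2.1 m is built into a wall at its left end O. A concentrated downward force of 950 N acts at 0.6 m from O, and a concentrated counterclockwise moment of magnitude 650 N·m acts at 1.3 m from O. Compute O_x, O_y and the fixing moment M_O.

O_x = 0, O_y = 950.0 N, M_O = -80.00 N·m

ΣF_x = 0: O_x = 0.
ΣF_y = 0: O_y − 950 = 0 → O_y = 950.0 N.
ΣM about O: M_O − 950·0.6 + 650 = 0 → M_O = -80.00 N·m.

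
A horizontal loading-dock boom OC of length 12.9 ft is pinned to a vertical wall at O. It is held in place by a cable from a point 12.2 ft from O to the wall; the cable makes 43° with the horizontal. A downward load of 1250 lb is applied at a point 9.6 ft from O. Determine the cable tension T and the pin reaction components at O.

T = 1442 lb, O_x = 1055 lb, O_y = 266.4 lb

ΣM about O: T·sin43°·12.2 − 1250·9.6 = 0 → T = 12000/(12.2·0.681998) = 1442.24 ≈ 1442 lb.
ΣF_x = 0: O_x − T·cos43° = 0 → O_x = 1442.24 × 0.731354 = 1055 lb.
ΣF_y = 0: O_y + T·sin43° − 1250 = 0 → O_y = 1250 − 1442.24 × 0.681998 = 266.4 lb.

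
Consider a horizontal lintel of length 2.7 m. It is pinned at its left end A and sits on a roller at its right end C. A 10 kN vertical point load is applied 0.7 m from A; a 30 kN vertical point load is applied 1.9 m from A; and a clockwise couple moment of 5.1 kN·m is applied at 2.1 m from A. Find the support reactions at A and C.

ΣM about A: C_y·2.7 − 10·0.7 − 30·1.9 − 5.1 = 0 → C_y = 69.1/2.7 = 25.5926 ≈ 25.59 kN.
ΣF_y = 0: A_y + 25.5926 − 10 − 30 = 0 → A_y = 14.41 kN.
ΣF_x = 0: no horizontal applied forces, so A_x = 0.

A_x = 0, A_y = 14.41 kN, C_y = 25.59 kN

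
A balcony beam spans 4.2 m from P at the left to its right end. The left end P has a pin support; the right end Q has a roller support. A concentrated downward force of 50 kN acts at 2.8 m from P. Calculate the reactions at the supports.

ΣM about P: Q_y·4.2 − 50·2.8 = 0 → Q_y = 140/4.2 = 33.3333 ≈ 33.33 kN.
ΣF_y = 0: P_y + 33.3333 − 50 = 0 → P_y = 16.67 kN.
ΣF_x = 0: no horizontal applied forces, so P_x = 0.

P_x = 0, P_y = 16.67 kN, Q_y = 33.33 kN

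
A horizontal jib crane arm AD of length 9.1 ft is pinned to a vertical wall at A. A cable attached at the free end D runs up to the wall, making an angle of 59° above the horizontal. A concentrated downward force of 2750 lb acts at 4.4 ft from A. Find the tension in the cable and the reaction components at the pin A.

T = 1551 lb, A_x = 798.9 lb, A_y = 1420 lb

ΣM about A: T·sin59°·9.1 − 2750·4.4 = 0 → T = 12100/(9.1·0.857167) = 1551.24 ≈ 1551 lb.
ΣF_x = 0: A_x − T·cos59° = 0 → A_x = 1551.24 × 0.515038 = 798.9 lb.
ΣF_y = 0: A_y + T·sin59° − 2750 = 0 → A_y = 2750 − 1551.24 × 0.857167 = 1420 lb.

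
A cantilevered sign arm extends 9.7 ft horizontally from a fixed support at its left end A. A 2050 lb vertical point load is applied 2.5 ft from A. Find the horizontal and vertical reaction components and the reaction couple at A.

ΣF_x = 0: A_x = 0.
ΣF_y = 0: A_y − 2050 = 0 → A_y = 2050 lb.
ΣM about A: M_A − 2050·2.5 = 0 → M_A = 5125 lb·ft.

A_x = 0, A_y = 2050 lb, M_A = 5125 lb·ft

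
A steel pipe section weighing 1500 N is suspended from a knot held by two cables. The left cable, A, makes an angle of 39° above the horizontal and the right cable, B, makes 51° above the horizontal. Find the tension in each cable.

T_A = 944.0 N, T_B = 1166 N

ΣF_x = 0: −T_A·cos39° + T_B·cos51° = 0 → T_B = 1.2349·T_A.
ΣF_y = 0: T_A·sin39° + T_B·sin51° = 1500.
Substitute: T_A·(0.62932 + 1.2349·0.777146) = 1500 → T_A = 943.979 ≈ 944.0 N.
Then T_B = 1.2349 × 943.979 = 1166 N.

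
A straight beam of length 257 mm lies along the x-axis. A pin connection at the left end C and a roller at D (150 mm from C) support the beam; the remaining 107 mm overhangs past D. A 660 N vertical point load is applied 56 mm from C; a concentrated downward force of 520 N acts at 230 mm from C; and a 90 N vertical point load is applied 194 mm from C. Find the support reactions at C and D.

C_x = 0, C_y = 109.9 N, D_y = 1160 N

Moments about C: D_y·150 − 660·56 − 520·230 − 90·194 = 0 → D_y = 174020/150 = 1160.13 ≈ 1160 N.
ΣF_y = 0: C_y + 1160.13 − 660 − 520 − 90 = 0 → C_y = 109.9 N.
ΣF_x = 0: no horizontal applied forces, so C_x = 0.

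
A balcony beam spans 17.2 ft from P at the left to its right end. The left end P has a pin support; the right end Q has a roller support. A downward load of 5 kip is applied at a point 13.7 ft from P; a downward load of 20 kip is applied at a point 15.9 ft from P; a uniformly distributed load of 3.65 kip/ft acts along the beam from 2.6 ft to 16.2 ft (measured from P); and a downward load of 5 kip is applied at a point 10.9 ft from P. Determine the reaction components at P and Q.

P_x = 0, P_y = 26.87 kip, Q_y = 52.77 kip

Resultant of the distributed load: 3.65 × 13.6 = 49.64 kip at 9.4 ft from P.
Moments about P: Q_y·17.2 − 5·13.7 − 20·15.9 − (3.65·13.6)·9.4 − 5·10.9 = 0 → Q_y = 907.616/17.2 = 52.7684 ≈ 52.77 kip.
ΣF_y = 0: P_y + 52.7684 − 5 − 20 − 3.65·13.6 − 5 = 0 → P_y = 26.87 kip.
ΣF_x = 0: no horizontal applied forces, so P_x = 0.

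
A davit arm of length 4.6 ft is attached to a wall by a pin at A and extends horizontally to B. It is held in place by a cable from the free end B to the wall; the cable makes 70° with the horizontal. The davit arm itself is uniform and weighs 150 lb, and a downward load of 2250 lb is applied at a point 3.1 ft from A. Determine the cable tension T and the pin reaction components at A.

T = 1693 lb, A_x = 579.2 lb, A_y = 808.7 lb

ΣM about A: T·sin70°·4.6 − 150·2.3 − 2250·3.1 = 0 → T = 7320/(4.6·0.939693) = 1693.43 ≈ 1693 lb.
ΣF_x = 0: A_x − T·cos70° = 0 → A_x = 1693.43 × 0.34202 = 579.2 lb.
ΣF_y = 0: A_y + T·sin70° − 150 − 2250 = 0 → A_y = 2400 − 1693.43 × 0.939693 = 808.7 lb.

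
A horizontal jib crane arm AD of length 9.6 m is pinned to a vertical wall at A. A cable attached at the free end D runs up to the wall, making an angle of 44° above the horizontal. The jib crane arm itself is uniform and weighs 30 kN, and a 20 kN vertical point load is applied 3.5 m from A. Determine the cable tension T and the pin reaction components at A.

T = 32.09 kN, A_x = 23.08 kN, A_y = 27.71 kN

ΣM about A: T·sin44°·9.6 − 30·4.8 − 20·3.5 = 0 → T = 214/(9.6·0.694658) = 32.0901 ≈ 32.09 kN.
ΣF_x = 0: A_x − T·cos44° = 0 → A_x = 32.0901 × 0.71934 = 23.08 kN.
ΣF_y = 0: A_y + T·sin44° − 30 − 20 = 0 → A_y = 50 − 32.0901 × 0.694658 = 27.71 kN.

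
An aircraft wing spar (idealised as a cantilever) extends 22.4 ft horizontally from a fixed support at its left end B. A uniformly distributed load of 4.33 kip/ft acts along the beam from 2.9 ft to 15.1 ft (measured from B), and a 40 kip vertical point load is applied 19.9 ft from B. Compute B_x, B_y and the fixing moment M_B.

B_x = 0, B_y = 92.83 kip, M_B = 1271 kip·ft

Resultant of the distributed load: 4.33 × 12.2 = 52.826 kip at 9 ft from B.
ΣF_x = 0: B_x = 0.
ΣF_y = 0: B_y − 4.33·12.2 − 40 = 0 → B_y = 92.83 kip.
ΣM about B: M_B − (4.33·12.2)·9 − 40·19.9 = 0 → M_B = 1271 kip·ft.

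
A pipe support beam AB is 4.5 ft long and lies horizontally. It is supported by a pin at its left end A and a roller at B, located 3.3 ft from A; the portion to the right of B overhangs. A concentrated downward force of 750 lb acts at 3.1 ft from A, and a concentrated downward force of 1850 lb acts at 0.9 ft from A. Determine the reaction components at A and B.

A_x = 0, A_y = 1391 lb, B_y = 1209 lb

ΣM about A: B_y·3.3 − 750·3.1 − 1850·0.9 = 0 → B_y = 3990/3.3 = 1209.09 ≈ 1209 lb.
ΣF_y = 0: A_y + 1209.09 − 750 − 1850 = 0 → A_y = 1391 lb.
ΣF_x = 0: no horizontal applied forces, so A_x = 0.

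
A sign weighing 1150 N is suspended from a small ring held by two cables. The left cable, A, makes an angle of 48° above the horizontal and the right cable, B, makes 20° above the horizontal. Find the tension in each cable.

ΣF_x = 0: −T_A·cos48° + T_B·cos20° = 0 → T_B = 0.712074·T_A.
ΣF_y = 0: T_A·sin48° + T_B·sin20° = 1150.
Substitute: T_A·(0.743145 + 0.712074·0.34202) = 1150 → T_A = 1165.51 ≈ 1166 N.
Then T_B = 0.712074 × 1165.51 = 829.9 N.

T_A = 1166 N, T_B = 829.9 N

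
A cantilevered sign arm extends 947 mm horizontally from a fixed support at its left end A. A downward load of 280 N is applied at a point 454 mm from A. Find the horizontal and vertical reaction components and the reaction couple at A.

ΣF_x = 0: A_x = 0.
ΣF_y = 0: A_y − 280 = 0 → A_y = 280.0 N.
ΣM about A: M_A − 280·454 = 0 → M_A = 127100 N·mm.

A_x = 0, A_y = 280.0 N, M_A = 127100 N·mm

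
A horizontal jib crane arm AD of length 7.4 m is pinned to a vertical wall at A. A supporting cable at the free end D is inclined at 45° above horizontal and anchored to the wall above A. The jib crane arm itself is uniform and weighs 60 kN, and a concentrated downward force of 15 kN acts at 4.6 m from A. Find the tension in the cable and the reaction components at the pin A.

ΣM about A: T·sin45°·7.4 − 60·3.7 − 15·4.6 = 0 → T = 291/(7.4·0.707107) = 55.613 ≈ 55.61 kN.
ΣF_x = 0: A_x − T·cos45° = 0 → A_x = 55.613 × 0.707107 = 39.32 kN.
ΣF_y = 0: A_y + T·sin45° − 60 − 15 = 0 → A_y = 75 − 55.613 × 0.707107 = 35.68 kN.

T = 55.61 kN, A_x = 39.32 kN, A_y = 35.68 kN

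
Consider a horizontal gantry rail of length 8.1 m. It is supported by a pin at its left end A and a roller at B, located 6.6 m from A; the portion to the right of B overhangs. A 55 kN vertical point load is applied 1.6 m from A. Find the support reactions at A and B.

A_x = 0, A_y = 41.67 kN, B_y = 13.33 kN

ΣM about A: B_y·6.6 − 55·1.6 = 0 → B_y = 88/6.6 = 13.3333 ≈ 13.33 kN.
ΣF_y = 0: A_y + 13.3333 − 55 = 0 → A_y = 41.67 kN.
ΣF_x = 0: no horizontal applied forces, so A_x = 0.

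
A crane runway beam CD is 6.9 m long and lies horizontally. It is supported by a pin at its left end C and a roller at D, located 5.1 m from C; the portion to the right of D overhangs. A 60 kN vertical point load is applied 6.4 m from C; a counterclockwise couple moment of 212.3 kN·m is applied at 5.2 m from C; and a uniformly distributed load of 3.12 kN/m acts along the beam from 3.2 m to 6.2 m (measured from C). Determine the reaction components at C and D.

C_x = 0, C_y = 27.07 kN, D_y = 42.29 kN

Resultant of the distributed load: 3.12 × 3 = 9.36 kN at 4.7 m from C.
Moments about C: D_y·5.1 − 60·6.4 + 212.3 − (3.12·3)·4.7 = 0 → D_y = 215.692/5.1 = 42.2925 ≈ 42.29 kN.
ΣF_y = 0: C_y + 42.2925 − 60 − 3.12·3 = 0 → C_y = 27.07 kN.
ΣF_x = 0: no horizontal applied forces, so C_x = 0.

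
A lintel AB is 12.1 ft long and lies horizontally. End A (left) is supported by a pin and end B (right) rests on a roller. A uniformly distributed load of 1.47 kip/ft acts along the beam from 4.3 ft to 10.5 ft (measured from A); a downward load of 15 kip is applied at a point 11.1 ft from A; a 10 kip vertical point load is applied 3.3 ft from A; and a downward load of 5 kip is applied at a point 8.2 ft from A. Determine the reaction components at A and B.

Resultant of the distributed load: 1.47 × 6.2 = 9.114 kip at 7.4 ft from A.
ΣM about A: B_y·12.1 − (1.47·6.2)·7.4 − 15·11.1 − 10·3.3 − 5·8.2 = 0 → B_y = 307.9436/12.1 = 25.4499 ≈ 25.45 kip.
ΣF_y = 0: A_y + 25.4499 − 1.47·6.2 − 15 − 10 − 5 = 0 → A_y = 13.66 kip.
ΣF_x = 0: no horizontal applied forces, so A_x = 0.

A_x = 0, A_y = 13.66 kip, B_y = 25.45 kip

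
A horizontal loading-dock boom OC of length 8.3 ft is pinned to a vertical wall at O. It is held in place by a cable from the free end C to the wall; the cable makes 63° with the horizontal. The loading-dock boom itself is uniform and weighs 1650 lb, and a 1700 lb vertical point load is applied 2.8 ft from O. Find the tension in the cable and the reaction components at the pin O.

ΣM about O: T·sin63°·8.3 − 1650·4.15 − 1700·2.8 = 0 → T = 11607.5/(8.3·0.891007) = 1569.57 ≈ 1570 lb.
ΣF_x = 0: O_x − T·cos63° = 0 → O_x = 1569.57 × 0.45399 = 712.6 lb.
ΣF_y = 0: O_y + T·sin63° − 1650 − 1700 = 0 → O_y = 3350 − 1569.57 × 0.891007 = 1952 lb.

T = 1570 lb, O_x = 712.6 lb, O_y = 1952 lb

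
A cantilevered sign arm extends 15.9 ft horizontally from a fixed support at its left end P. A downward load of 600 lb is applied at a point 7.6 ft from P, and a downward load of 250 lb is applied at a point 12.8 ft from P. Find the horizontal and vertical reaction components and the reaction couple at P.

P_x = 0, P_y = 850.0 lb, M_P = 7760 lb·ft

ΣF_x = 0: P_x = 0.
ΣF_y = 0: P_y − 600 − 250 = 0 → P_y = 850.0 lb.
ΣM about P: M_P − 600·7.6 − 250·12.8 = 0 → M_P = 7760 lb·ft.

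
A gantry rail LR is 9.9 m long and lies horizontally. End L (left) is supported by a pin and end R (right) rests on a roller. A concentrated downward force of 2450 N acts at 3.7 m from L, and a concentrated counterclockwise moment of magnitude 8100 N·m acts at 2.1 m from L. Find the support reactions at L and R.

ΣM about L: R_y·9.9 − 2450·3.7 + 8100 = 0 → R_y = 965/9.9 = 97.4747 ≈ 97.47 N.
ΣF_y = 0: L_y + 97.4747 − 2450 = 0 → L_y = 2353 N.
ΣF_x = 0: no horizontal applied forces, so L_x = 0.

L_x = 0, L_y = 2353 N, R_y = 97.47 N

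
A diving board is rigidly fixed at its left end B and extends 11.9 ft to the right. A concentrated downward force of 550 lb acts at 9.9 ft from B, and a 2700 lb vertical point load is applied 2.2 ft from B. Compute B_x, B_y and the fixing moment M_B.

ΣF_x = 0: B_x = 0.
ΣF_y = 0: B_y − 550 − 2700 = 0 → B_y = 3250 lb.
ΣM about B: M_B − 550·9.9 − 2700·2.2 = 0 → M_B = 11380 lb·ft.

B_x = 0, B_y = 3250 lb, M_B = 11380 lb·ft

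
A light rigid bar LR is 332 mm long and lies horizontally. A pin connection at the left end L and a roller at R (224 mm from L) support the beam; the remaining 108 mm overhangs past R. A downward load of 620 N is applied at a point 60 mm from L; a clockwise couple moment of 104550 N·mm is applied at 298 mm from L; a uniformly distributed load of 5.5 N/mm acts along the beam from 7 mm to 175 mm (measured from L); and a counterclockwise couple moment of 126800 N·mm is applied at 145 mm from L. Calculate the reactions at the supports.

L_x = 0, L_y = 1102 N, R_y = 442.1 N

Resultant of the distributed load: 5.5 × 168 = 924 N at 91 mm from L.
Taking moments about L: R_y·224 − 620·60 − 104550 − (5.5·168)·91 + 126800 = 0 → R_y = 99034/224 = 442.116 ≈ 442.1 N.
ΣF_y = 0: L_y + 442.116 − 620 − 5.5·168 = 0 → L_y = 1102 N.
ΣF_x = 0: no horizontal applied forces, so L_x = 0.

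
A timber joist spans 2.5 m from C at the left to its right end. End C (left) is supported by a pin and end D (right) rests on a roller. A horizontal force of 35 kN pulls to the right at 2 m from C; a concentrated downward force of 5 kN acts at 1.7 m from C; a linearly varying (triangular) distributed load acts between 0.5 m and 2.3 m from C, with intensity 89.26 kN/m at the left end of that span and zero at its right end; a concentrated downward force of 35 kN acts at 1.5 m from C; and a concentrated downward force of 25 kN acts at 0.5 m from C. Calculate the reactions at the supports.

C_x = -35.00 kN, C_y = 80.59 kN, D_y = 64.75 kN

Resultant of the triangular load: ½ × 89.26 × 1.8 = 80.334 kN, acting at 1.1 m from C (one-third of the span from the peak).
Taking moments about C: D_y·2.5 − 5·1.7 − (½·89.26·1.8)·1.1 − 35·1.5 − 25·0.5 = 0 → D_y = 161.8674/2.5 = 64.747 ≈ 64.75 kN.
ΣF_y = 0: C_y + 64.747 − 5 − ½·89.26·1.8 − 35 − 25 = 0 → C_y = 80.59 kN.
ΣF_x = 0: C_x + 35 = 0 → C_x = -35.00 kN.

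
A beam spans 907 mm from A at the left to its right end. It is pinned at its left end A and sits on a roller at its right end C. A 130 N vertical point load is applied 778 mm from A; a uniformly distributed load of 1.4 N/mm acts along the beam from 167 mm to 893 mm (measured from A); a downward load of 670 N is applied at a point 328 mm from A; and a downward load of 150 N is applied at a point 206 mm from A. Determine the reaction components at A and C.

A_x = 0, A_y = 984.6 N, C_y = 981.8 N

Resultant of the distributed load: 1.4 × 726 = 1016.4 N at 530 mm from A.
Taking moments about A: C_y·907 − 130·778 − (1.4·726)·530 − 670·328 − 150·206 = 0 → C_y = 890492/907 = 981.799 ≈ 981.8 N.
ΣF_y = 0: A_y + 981.799 − 130 − 1.4·726 − 670 − 150 = 0 → A_y = 984.6 N.
ΣF_x = 0: no horizontal applied forces, so A_x = 0.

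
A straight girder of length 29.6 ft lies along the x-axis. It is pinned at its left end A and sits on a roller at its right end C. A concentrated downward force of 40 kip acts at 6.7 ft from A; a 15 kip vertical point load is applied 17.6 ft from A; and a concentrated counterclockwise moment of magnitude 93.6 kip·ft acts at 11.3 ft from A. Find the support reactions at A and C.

Moments about A: C_y·29.6 − 40·6.7 − 15·17.6 + 93.6 = 0 → C_y = 438.4/29.6 = 14.8108 ≈ 14.81 kip.
ΣF_y = 0: A_y + 14.8108 − 40 − 15 = 0 → A_y = 40.19 kip.
ΣF_x = 0: no horizontal applied forces, so A_x = 0.

A_x = 0, A_y = 40.19 kip, C_y = 14.81 kip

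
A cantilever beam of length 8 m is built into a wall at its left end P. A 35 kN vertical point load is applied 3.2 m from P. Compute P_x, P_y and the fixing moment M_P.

ΣF_x = 0: P_x = 0.
ΣF_y = 0: P_y − 35 = 0 → P_y = 35.00 kN.
ΣM about P: M_P − 35·3.2 = 0 → M_P = 112.0 kN·m.

P_x = 0, P_y = 35.00 kN, M_P = 112.0 kN·m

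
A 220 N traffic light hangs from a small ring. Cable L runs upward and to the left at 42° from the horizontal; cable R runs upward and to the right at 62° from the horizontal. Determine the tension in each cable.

ΣF_x = 0: −T_L·cos42° + T_R·cos62° = 0 → T_R = 1.58294·T_L.
ΣF_y = 0: T_L·sin42° + T_R·sin62° = 220.
Substitute: T_L·(0.669131 + 1.58294·0.882948) = 220 → T_L = 106.446 ≈ 106.4 N.
Then T_R = 1.58294 × 106.446 = 168.5 N.

T_L = 106.4 N, T_R = 168.5 N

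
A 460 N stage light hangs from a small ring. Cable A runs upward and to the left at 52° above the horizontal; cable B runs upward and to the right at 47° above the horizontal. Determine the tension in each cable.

ΣF_x = 0: −T_A·cos52° + T_B·cos47° = 0 → T_B = 0.902732·T_A.
ΣF_y = 0: T_A·sin52° + T_B·sin47° = 460.
Substitute: T_A·(0.788011 + 0.902732·0.731354) = 460 → T_A = 317.63 ≈ 317.6 N.
Then T_B = 0.902732 × 317.63 = 286.7 N.

T_A = 317.6 N, T_B = 286.7 N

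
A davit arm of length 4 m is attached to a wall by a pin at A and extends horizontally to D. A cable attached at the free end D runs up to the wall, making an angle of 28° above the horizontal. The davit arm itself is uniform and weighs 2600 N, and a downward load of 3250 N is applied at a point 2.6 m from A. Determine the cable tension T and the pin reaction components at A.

T = 7269 N, A_x = 6418 N, A_y = 2438 N

ΣM about A: T·sin28°·4 − 2600·2 − 3250·2.6 = 0 → T = 13650/(4·0.469472) = 7268.8 ≈ 7269 N.
ΣF_x = 0: A_x − T·cos28° = 0 → A_x = 7268.8 × 0.882948 = 6418 N.
ΣF_y = 0: A_y + T·sin28° − 2600 − 3250 = 0 → A_y = 5850 − 7268.8 × 0.469472 = 2438 N.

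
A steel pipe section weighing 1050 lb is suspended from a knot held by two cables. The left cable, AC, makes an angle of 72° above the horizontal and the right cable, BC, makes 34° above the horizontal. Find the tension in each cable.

T_AC = 905.6 lb, T_BC = 337.5 lb

ΣF_x = 0: −T_AC·cos72° + T_BC·cos34° = 0 → T_BC = 0.372742·T_AC.
ΣF_y = 0: T_AC·sin72° + T_BC·sin34° = 1050.
Substitute: T_AC·(0.951057 + 0.372742·0.559193) = 1050 → T_AC = 905.569 ≈ 905.6 lb.
Then T_BC = 0.372742 × 905.569 = 337.5 lb.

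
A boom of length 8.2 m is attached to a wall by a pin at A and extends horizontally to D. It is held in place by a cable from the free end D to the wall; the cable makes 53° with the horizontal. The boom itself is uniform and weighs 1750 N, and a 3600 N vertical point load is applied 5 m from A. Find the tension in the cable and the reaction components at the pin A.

T = 3844 N, A_x = 2314 N, A_y = 2280 N

ΣM about A: T·sin53°·8.2 − 1750·4.1 − 3600·5 = 0 → T = 25175/(8.2·0.798636) = 3844.21 ≈ 3844 N.
ΣF_x = 0: A_x − T·cos53° = 0 → A_x = 3844.21 × 0.601815 = 2314 N.
ΣF_y = 0: A_y + T·sin53° − 1750 − 3600 = 0 → A_y = 5350 − 3844.21 × 0.798636 = 2280 N.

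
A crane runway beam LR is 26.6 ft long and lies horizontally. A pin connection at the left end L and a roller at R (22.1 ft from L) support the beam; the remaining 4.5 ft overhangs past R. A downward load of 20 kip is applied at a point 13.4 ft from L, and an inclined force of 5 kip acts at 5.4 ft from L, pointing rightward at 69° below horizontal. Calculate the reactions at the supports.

L_x = -1.792 kip, L_y = 11.40 kip, R_y = 13.27 kip

ΣM about L: R_y·22.1 − 20·13.4 − 5·sin69°·5.4 = 0 → R_y = 293.207/22.1 = 13.2673 ≈ 13.27 kip.
ΣF_y = 0: L_y + 13.2673 − 20 − 5·sin69° = 0 → L_y = 11.40 kip.
ΣF_x = 0: L_x + 5·cos69° = 0 → L_x = -1.792 kip.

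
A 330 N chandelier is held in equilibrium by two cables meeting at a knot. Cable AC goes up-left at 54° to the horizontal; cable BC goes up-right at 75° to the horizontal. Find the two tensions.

T_AC = 109.9 N, T_BC = 249.6 N

ΣF_x = 0: −T_AC·cos54° + T_BC·cos75° = 0 → T_BC = 2.27103·T_AC.
ΣF_y = 0: T_AC·sin54° + T_BC·sin75° = 330.
Substitute: T_AC·(0.809017 + 2.27103·0.965926) = 330 → T_AC = 109.902 ≈ 109.9 N.
Then T_BC = 2.27103 × 109.902 = 249.6 N.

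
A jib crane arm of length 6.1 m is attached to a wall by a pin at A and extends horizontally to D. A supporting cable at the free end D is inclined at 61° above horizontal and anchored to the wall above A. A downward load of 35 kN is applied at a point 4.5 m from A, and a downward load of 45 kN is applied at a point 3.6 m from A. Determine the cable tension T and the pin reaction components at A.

T = 59.89 kN, A_x = 29.03 kN, A_y = 27.62 kN

ΣM about A: T·sin61°·6.1 − 35·4.5 − 45·3.6 = 0 → T = 319.5/(6.1·0.87462) = 59.8855 ≈ 59.89 kN.
ΣF_x = 0: A_x − T·cos61° = 0 → A_x = 59.8855 × 0.48481 = 29.03 kN.
ΣF_y = 0: A_y + T·sin61° − 35 − 45 = 0 → A_y = 80 − 59.8855 × 0.87462 = 27.62 kN.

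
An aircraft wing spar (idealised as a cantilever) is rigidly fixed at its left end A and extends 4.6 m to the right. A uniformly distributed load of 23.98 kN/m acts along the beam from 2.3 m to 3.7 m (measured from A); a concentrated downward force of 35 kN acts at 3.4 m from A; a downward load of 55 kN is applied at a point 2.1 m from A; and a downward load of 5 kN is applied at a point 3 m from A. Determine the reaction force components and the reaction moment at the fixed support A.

A_x = 0, A_y = 128.6 kN, M_A = 350.2 kN·m

Resultant of the distributed load: 23.98 × 1.4 = 33.572 kN at 3 m from A.
ΣF_x = 0: A_x = 0.
ΣF_y = 0: A_y − 23.98·1.4 − 35 − 55 − 5 = 0 → A_y = 128.6 kN.
ΣM about A: M_A − (23.98·1.4)·3 − 35·3.4 − 55·2.1 − 5·3 = 0 → M_A = 350.2 kN·m.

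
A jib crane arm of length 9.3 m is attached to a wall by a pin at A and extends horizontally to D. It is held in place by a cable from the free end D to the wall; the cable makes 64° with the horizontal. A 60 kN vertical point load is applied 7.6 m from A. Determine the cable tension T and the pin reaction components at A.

ΣM about A: T·sin64°·9.3 − 60·7.6 = 0 → T = 456/(9.3·0.898794) = 54.5534 ≈ 54.55 kN.
ΣF_x = 0: A_x − T·cos64° = 0 → A_x = 54.5534 × 0.438371 = 23.91 kN.
ΣF_y = 0: A_y + T·sin64° − 60 = 0 → A_y = 60 − 54.5534 × 0.898794 = 10.97 kN.

T = 54.55 kN, A_x = 23.91 kN, A_y = 10.97 kN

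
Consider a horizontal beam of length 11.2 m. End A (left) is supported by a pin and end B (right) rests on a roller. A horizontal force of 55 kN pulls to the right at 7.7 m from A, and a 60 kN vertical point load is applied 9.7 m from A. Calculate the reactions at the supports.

Taking moments about A: B_y·11.2 − 60·9.7 = 0 → B_y = 582/11.2 = 51.9643 ≈ 51.96 kN.
ΣF_y = 0: A_y + 51.9643 − 60 = 0 → A_y = 8.036 kN.
ΣF_x = 0: A_x + 55 = 0 → A_x = -55.00 kN.

A_x = -55.00 kN, A_y = 8.036 kN, B_y = 51.96 kN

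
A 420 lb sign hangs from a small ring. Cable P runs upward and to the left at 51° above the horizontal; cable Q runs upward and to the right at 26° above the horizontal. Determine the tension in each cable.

T_P = 387.4 lb, T_Q = 271.3 lb

ΣF_x = 0: −T_P·cos51° + T_Q·cos26° = 0 → T_Q = 0.700183·T_P.
ΣF_y = 0: T_P·sin51° + T_Q·sin26° = 420.
Substitute: T_P·(0.777146 + 0.700183·0.438371) = 420 → T_P = 387.423 ≈ 387.4 lb.
Then T_Q = 0.700183 × 387.423 = 271.3 lb.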